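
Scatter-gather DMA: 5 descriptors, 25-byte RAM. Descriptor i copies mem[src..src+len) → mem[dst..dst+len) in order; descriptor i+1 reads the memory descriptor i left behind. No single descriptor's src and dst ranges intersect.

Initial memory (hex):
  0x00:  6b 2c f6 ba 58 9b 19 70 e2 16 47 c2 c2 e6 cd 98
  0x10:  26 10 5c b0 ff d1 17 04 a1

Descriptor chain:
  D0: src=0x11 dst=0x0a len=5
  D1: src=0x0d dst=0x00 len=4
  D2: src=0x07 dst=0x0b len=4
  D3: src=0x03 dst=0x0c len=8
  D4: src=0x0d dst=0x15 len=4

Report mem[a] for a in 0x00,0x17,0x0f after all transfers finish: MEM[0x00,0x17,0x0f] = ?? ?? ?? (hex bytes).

[0] 0x11->0x0a len=5 : 10 5c b0 ff d1
[1] 0x0d->0x00 len=4 : ff d1 98 26
[2] 0x07->0x0b len=4 : 70 e2 16 10
[3] 0x03->0x0c len=8 : 26 58 9b 19 70 e2 16 10
[4] 0x0d->0x15 len=4 : 58 9b 19 70
query mem[0x00]=0xff, mem[0x17]=0x19, mem[0x0f]=0x19

MEM[0x00,0x17,0x0f] = ff 19 19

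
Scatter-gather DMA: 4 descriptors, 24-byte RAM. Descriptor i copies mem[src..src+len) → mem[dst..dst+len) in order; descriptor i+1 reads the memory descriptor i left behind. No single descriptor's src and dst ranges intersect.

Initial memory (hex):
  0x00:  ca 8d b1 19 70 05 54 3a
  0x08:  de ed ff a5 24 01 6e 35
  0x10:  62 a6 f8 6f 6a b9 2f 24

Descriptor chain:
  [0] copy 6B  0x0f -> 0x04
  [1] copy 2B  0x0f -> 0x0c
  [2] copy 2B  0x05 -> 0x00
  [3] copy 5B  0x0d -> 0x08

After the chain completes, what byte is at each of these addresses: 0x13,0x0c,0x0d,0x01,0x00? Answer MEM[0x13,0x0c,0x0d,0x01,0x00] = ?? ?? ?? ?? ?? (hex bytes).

MEM[0x13,0x0c,0x0d,0x01,0x00] = 6f a6 62 a6 62

#0 dst[0x04+6] := {0x35,0x62,0xa6,0xf8,0x6f,0x6a}
#1 dst[0x0c+2] := {0x35,0x62}
#2 dst[0x00+2] := {0x62,0xa6}
#3 dst[0x08+5] := {0x62,0x6e,0x35,0x62,0xa6}
query mem[0x13]=0x6f, mem[0x0c]=0xa6, mem[0x0d]=0x62, mem[0x01]=0xa6, mem[0x00]=0x62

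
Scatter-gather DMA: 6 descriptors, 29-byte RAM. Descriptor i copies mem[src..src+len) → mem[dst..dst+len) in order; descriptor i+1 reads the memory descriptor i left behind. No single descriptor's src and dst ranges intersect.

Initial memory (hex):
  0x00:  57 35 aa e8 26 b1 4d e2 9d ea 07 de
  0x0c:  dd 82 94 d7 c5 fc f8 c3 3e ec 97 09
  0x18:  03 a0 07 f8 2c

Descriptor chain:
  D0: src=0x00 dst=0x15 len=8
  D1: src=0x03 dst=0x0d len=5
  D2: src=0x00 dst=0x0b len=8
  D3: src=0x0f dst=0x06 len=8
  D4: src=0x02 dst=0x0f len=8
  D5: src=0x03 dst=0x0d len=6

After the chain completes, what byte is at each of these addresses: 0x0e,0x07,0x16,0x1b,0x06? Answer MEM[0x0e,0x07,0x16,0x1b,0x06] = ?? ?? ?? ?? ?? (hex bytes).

MEM[0x0e,0x07,0x16,0x1b,0x06] = 26 b1 e2 4d 26

[0] 0x00->0x15 len=8 : 57 35 aa e8 26 b1 4d e2
[1] 0x03->0x0d len=5 : e8 26 b1 4d e2
[2] 0x00->0x0b len=8 : 57 35 aa e8 26 b1 4d e2
[3] 0x0f->0x06 len=8 : 26 b1 4d e2 c3 3e 57 35
[4] 0x02->0x0f len=8 : aa e8 26 b1 26 b1 4d e2
[5] 0x03->0x0d len=6 : e8 26 b1 26 b1 4d
query mem[0x0e]=0x26, mem[0x07]=0xb1, mem[0x16]=0xe2, mem[0x1b]=0x4d, mem[0x06]=0x26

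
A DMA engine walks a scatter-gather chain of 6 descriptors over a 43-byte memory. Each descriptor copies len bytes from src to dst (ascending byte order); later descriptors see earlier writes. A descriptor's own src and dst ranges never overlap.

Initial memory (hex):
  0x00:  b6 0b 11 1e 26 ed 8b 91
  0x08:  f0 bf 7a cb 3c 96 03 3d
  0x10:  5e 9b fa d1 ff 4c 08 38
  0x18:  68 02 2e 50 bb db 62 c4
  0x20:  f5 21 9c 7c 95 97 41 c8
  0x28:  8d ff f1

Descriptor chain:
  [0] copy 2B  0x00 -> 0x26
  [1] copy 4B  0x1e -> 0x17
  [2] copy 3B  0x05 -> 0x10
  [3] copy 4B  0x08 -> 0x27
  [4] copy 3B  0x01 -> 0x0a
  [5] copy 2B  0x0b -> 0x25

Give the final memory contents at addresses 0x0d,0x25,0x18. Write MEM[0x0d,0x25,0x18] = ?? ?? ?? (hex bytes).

D0: mem[0x26..0x27] <- [b6 0b]
D1: mem[0x17..0x1a] <- [62 c4 f5 21]
D2: mem[0x10..0x12] <- [ed 8b 91]
D3: mem[0x27..0x2a] <- [f0 bf 7a cb]
D4: mem[0x0a..0x0c] <- [0b 11 1e]
D5: mem[0x25..0x26] <- [11 1e]
query mem[0x0d]=0x96, mem[0x25]=0x11, mem[0x18]=0xc4

MEM[0x0d,0x25,0x18] = 96 11 c4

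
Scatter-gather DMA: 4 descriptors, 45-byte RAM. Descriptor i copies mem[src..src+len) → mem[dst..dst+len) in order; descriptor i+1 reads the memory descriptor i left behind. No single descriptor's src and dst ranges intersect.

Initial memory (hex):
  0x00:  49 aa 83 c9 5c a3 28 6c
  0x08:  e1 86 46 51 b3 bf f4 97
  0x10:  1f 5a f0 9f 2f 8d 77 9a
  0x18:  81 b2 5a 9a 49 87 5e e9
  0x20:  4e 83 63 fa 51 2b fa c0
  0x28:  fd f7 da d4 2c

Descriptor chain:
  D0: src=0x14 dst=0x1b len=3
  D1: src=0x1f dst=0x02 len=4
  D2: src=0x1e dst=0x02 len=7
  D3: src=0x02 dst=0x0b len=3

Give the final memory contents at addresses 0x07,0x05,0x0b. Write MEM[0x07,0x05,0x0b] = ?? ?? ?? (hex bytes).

[0] 0x14->0x1b len=3 : 2f 8d 77
[1] 0x1f->0x02 len=4 : e9 4e 83 63
[2] 0x1e->0x02 len=7 : 5e e9 4e 83 63 fa 51
[3] 0x02->0x0b len=3 : 5e e9 4e
query mem[0x07]=0xfa, mem[0x05]=0x83, mem[0x0b]=0x5e

MEM[0x07,0x05,0x0b] = fa 83 5e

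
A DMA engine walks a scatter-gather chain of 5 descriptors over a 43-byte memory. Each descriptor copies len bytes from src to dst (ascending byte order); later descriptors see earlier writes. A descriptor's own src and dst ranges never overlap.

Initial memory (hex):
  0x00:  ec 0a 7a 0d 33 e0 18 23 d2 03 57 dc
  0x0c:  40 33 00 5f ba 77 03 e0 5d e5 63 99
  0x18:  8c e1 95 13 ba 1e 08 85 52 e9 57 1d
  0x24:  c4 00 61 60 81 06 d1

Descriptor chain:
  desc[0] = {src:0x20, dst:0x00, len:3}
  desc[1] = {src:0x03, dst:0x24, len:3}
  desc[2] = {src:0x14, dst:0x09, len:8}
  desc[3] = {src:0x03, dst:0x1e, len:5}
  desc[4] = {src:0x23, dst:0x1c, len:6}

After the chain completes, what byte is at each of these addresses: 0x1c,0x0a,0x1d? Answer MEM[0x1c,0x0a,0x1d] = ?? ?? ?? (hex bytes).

  after D0: wrote 3B at 0x00 = 52e957
  after D1: wrote 3B at 0x24 = 0d33e0
  after D2: wrote 8B at 0x09 = 5de563998ce19513
  after D3: wrote 5B at 0x1e = 0d33e01823
  after D4: wrote 6B at 0x1c = 1d0d33e06081
query mem[0x1c]=0x1d, mem[0x0a]=0xe5, mem[0x1d]=0x0d

MEM[0x1c,0x0a,0x1d] = 1d e5 0d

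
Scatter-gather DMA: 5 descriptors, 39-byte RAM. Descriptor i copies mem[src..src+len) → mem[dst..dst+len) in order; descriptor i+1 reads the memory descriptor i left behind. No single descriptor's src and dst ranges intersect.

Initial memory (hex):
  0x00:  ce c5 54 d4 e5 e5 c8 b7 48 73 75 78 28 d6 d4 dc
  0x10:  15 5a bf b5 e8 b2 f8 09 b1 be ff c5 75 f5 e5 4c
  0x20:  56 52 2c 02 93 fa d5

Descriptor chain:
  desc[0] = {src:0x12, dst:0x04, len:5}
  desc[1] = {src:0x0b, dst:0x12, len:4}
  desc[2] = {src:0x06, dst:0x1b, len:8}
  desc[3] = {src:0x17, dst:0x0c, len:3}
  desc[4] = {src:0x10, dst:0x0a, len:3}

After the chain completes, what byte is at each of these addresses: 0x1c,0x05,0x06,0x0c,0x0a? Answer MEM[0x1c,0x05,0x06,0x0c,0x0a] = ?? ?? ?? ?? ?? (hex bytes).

MEM[0x1c,0x05,0x06,0x0c,0x0a] = b2 b5 e8 78 15

  after D0: wrote 5B at 0x04 = bfb5e8b2f8
  after D1: wrote 4B at 0x12 = 7828d6d4
  after D2: wrote 8B at 0x1b = e8b2f873757828d6
  after D3: wrote 3B at 0x0c = 09b1be
  after D4: wrote 3B at 0x0a = 155a78
query mem[0x1c]=0xb2, mem[0x05]=0xb5, mem[0x06]=0xe8, mem[0x0c]=0x78, mem[0x0a]=0x15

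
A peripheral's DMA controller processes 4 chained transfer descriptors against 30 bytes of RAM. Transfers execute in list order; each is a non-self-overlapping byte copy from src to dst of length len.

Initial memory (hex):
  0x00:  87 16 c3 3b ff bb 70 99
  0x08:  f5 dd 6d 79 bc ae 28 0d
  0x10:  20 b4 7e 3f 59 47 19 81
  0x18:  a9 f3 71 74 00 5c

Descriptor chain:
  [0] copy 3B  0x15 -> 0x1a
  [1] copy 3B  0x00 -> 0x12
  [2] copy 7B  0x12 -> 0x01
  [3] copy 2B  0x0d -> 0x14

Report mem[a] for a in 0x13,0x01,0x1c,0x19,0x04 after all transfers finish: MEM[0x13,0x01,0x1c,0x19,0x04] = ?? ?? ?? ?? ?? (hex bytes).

#0 dst[0x1a+3] := {0x47,0x19,0x81}
#1 dst[0x12+3] := {0x87,0x16,0xc3}
#2 dst[0x01+7] := {0x87,0x16,0xc3,0x47,0x19,0x81,0xa9}
#3 dst[0x14+2] := {0xae,0x28}
query mem[0x13]=0x16, mem[0x01]=0x87, mem[0x1c]=0x81, mem[0x19]=0xf3, mem[0x04]=0x47

MEM[0x13,0x01,0x1c,0x19,0x04] = 16 87 81 f3 47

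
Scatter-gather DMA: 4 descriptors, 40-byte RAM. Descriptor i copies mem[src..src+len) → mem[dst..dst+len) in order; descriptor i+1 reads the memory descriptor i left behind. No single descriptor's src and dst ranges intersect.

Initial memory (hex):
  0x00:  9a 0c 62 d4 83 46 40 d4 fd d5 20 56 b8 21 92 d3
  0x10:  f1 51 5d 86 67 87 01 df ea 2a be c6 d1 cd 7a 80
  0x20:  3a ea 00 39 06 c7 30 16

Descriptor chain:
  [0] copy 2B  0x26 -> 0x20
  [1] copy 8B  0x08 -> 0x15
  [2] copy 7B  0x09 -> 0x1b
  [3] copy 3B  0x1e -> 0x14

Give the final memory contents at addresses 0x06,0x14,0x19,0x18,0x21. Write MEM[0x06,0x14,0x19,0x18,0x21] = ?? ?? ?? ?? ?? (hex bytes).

[0] 0x26->0x20 len=2 : 30 16
[1] 0x08->0x15 len=8 : fd d5 20 56 b8 21 92 d3
[2] 0x09->0x1b len=7 : d5 20 56 b8 21 92 d3
[3] 0x1e->0x14 len=3 : b8 21 92
query mem[0x06]=0x40, mem[0x14]=0xb8, mem[0x19]=0xb8, mem[0x18]=0x56, mem[0x21]=0xd3

MEM[0x06,0x14,0x19,0x18,0x21] = 40 b8 b8 56 d3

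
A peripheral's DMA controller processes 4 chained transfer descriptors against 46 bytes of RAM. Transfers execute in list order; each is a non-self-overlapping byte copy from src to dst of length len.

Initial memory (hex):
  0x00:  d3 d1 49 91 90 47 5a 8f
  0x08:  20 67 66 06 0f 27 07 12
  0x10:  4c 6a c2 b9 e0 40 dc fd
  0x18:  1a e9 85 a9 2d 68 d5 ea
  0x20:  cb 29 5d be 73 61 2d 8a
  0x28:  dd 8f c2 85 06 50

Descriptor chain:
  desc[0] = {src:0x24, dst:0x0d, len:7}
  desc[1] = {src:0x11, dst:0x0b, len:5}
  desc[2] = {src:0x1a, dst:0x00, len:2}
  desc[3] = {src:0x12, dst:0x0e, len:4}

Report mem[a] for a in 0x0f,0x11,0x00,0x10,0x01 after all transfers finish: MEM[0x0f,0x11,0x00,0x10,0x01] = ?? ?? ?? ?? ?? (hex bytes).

MEM[0x0f,0x11,0x00,0x10,0x01] = c2 40 85 e0 a9

  after D0: wrote 7B at 0x0d = 73612d8add8fc2
  after D1: wrote 5B at 0x0b = dd8fc2e040
  after D2: wrote 2B at 0x00 = 85a9
  after D3: wrote 4B at 0x0e = 8fc2e040
query mem[0x0f]=0xc2, mem[0x11]=0x40, mem[0x00]=0x85, mem[0x10]=0xe0, mem[0x01]=0xa9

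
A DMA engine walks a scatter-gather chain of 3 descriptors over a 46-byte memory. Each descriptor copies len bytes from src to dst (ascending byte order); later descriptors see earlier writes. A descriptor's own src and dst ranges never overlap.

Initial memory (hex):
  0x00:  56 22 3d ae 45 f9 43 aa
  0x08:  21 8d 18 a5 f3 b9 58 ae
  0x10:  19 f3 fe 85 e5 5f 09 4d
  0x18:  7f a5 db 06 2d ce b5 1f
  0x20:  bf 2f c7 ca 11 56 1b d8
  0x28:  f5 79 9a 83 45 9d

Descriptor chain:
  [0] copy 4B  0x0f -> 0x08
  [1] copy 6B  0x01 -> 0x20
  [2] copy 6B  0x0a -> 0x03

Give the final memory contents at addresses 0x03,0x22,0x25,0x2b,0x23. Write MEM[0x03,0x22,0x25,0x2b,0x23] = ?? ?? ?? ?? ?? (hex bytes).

[0] 0x0f->0x08 len=4 : ae 19 f3 fe
[1] 0x01->0x20 len=6 : 22 3d ae 45 f9 43
[2] 0x0a->0x03 len=6 : f3 fe f3 b9 58 ae
query mem[0x03]=0xf3, mem[0x22]=0xae, mem[0x25]=0x43, mem[0x2b]=0x83, mem[0x23]=0x45

MEM[0x03,0x22,0x25,0x2b,0x23] = f3 ae 43 83 45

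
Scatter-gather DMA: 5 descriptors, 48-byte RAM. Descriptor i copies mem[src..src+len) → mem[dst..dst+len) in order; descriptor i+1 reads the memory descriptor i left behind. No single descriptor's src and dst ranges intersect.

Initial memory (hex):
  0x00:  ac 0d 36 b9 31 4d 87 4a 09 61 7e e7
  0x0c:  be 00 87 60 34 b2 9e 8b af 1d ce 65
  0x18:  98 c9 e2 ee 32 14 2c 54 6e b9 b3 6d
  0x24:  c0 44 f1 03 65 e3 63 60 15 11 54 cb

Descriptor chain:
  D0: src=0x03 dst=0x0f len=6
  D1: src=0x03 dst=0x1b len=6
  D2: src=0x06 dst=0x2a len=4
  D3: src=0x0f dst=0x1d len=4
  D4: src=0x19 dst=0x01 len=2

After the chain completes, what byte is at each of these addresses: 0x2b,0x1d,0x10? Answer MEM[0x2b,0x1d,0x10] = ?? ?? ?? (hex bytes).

MEM[0x2b,0x1d,0x10] = 4a b9 31

  after D0: wrote 6B at 0x0f = b9314d874a09
  after D1: wrote 6B at 0x1b = b9314d874a09
  after D2: wrote 4B at 0x2a = 874a0961
  after D3: wrote 4B at 0x1d = b9314d87
  after D4: wrote 2B at 0x01 = c9e2
query mem[0x2b]=0x4a, mem[0x1d]=0xb9, mem[0x10]=0x31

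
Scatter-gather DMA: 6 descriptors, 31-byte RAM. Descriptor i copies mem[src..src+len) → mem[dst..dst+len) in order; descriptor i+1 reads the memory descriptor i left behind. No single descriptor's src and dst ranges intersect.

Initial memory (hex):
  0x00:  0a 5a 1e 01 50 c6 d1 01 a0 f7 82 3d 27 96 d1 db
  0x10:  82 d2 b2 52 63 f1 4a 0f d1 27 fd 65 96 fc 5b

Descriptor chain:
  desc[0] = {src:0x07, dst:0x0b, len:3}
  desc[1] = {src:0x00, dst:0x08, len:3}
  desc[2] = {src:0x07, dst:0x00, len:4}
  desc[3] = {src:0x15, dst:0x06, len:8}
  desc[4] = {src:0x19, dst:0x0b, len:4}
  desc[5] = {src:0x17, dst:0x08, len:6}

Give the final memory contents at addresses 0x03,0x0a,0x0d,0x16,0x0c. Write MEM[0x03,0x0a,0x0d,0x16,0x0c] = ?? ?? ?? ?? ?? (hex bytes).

MEM[0x03,0x0a,0x0d,0x16,0x0c] = 1e 27 96 4a 65

#0 dst[0x0b+3] := {0x01,0xa0,0xf7}
#1 dst[0x08+3] := {0x0a,0x5a,0x1e}
#2 dst[0x00+4] := {0x01,0x0a,0x5a,0x1e}
#3 dst[0x06+8] := {0xf1,0x4a,0x0f,0xd1,0x27,0xfd,0x65,0x96}
#4 dst[0x0b+4] := {0x27,0xfd,0x65,0x96}
#5 dst[0x08+6] := {0x0f,0xd1,0x27,0xfd,0x65,0x96}
query mem[0x03]=0x1e, mem[0x0a]=0x27, mem[0x0d]=0x96, mem[0x16]=0x4a, mem[0x0c]=0x65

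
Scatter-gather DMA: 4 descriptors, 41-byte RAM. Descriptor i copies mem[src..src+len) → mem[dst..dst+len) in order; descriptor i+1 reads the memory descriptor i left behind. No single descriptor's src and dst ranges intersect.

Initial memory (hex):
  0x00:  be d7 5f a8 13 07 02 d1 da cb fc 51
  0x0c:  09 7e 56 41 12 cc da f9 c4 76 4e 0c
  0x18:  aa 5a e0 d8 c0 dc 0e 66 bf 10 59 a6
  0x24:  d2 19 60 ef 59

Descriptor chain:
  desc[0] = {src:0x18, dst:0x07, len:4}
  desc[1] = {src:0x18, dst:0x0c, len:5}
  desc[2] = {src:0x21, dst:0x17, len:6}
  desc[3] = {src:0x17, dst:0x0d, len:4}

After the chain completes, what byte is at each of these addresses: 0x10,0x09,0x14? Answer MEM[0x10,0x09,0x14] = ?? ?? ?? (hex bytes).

#0 dst[0x07+4] := {0xaa,0x5a,0xe0,0xd8}
#1 dst[0x0c+5] := {0xaa,0x5a,0xe0,0xd8,0xc0}
#2 dst[0x17+6] := {0x10,0x59,0xa6,0xd2,0x19,0x60}
#3 dst[0x0d+4] := {0x10,0x59,0xa6,0xd2}
query mem[0x10]=0xd2, mem[0x09]=0xe0, mem[0x14]=0xc4

MEM[0x10,0x09,0x14] = d2 e0 c4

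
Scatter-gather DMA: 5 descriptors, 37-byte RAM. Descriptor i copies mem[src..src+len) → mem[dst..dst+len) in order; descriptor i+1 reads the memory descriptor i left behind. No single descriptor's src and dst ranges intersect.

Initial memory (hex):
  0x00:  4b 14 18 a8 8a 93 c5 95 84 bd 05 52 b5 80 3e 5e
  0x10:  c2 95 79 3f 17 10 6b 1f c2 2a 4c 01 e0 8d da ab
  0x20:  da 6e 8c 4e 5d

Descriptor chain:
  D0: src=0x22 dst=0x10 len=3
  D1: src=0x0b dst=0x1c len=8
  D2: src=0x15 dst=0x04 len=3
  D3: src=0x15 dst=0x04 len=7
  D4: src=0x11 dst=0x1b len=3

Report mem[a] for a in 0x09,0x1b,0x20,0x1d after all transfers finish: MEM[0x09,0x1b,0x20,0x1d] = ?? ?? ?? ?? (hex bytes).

MEM[0x09,0x1b,0x20,0x1d] = 4c 4e 5e 3f

[0] 0x22->0x10 len=3 : 8c 4e 5d
[1] 0x0b->0x1c len=8 : 52 b5 80 3e 5e 8c 4e 5d
[2] 0x15->0x04 len=3 : 10 6b 1f
[3] 0x15->0x04 len=7 : 10 6b 1f c2 2a 4c 01
[4] 0x11->0x1b len=3 : 4e 5d 3f
query mem[0x09]=0x4c, mem[0x1b]=0x4e, mem[0x20]=0x5e, mem[0x1d]=0x3f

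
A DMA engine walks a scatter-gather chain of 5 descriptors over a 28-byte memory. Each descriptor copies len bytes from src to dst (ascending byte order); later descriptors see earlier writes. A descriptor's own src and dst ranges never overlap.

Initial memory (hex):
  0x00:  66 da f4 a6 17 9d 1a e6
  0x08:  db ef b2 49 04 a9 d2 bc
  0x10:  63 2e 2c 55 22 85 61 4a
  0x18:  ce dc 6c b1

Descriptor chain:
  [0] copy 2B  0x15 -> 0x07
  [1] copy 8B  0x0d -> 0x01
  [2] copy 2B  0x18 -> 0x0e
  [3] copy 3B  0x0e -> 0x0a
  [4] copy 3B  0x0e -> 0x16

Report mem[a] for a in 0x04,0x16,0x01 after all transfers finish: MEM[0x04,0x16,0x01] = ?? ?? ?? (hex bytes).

  after D0: wrote 2B at 0x07 = 8561
  after D1: wrote 8B at 0x01 = a9d2bc632e2c5522
  after D2: wrote 2B at 0x0e = cedc
  after D3: wrote 3B at 0x0a = cedc63
  after D4: wrote 3B at 0x16 = cedc63
query mem[0x04]=0x63, mem[0x16]=0xce, mem[0x01]=0xa9

MEM[0x04,0x16,0x01] = 63 ce a9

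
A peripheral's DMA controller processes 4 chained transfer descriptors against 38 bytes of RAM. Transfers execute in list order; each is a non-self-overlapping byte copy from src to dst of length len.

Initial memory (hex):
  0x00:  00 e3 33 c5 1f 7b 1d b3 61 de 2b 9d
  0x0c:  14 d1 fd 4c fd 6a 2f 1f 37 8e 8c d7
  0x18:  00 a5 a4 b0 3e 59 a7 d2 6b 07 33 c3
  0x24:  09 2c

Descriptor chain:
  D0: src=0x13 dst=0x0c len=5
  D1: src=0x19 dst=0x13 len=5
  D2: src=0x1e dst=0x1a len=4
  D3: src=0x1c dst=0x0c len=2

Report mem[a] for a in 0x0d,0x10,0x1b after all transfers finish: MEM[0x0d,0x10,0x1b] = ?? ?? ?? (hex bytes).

MEM[0x0d,0x10,0x1b] = 07 d7 d2

#0 dst[0x0c+5] := {0x1f,0x37,0x8e,0x8c,0xd7}
#1 dst[0x13+5] := {0xa5,0xa4,0xb0,0x3e,0x59}
#2 dst[0x1a+4] := {0xa7,0xd2,0x6b,0x07}
#3 dst[0x0c+2] := {0x6b,0x07}
query mem[0x0d]=0x07, mem[0x10]=0xd7, mem[0x1b]=0xd2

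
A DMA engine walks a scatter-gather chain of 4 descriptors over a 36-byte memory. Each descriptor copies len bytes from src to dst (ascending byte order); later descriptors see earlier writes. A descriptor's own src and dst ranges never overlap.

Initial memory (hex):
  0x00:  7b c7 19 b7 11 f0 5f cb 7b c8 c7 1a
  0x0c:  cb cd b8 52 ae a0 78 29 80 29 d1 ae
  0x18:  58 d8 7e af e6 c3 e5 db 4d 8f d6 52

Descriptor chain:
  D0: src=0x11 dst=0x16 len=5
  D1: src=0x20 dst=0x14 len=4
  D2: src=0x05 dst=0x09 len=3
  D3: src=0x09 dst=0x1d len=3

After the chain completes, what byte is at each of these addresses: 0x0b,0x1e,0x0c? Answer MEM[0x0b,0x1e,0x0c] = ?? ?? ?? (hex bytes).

MEM[0x0b,0x1e,0x0c] = cb 5f cb

D0: mem[0x16..0x1a] <- [a0 78 29 80 29]
D1: mem[0x14..0x17] <- [4d 8f d6 52]
D2: mem[0x09..0x0b] <- [f0 5f cb]
D3: mem[0x1d..0x1f] <- [f0 5f cb]
query mem[0x0b]=0xcb, mem[0x1e]=0x5f, mem[0x0c]=0xcb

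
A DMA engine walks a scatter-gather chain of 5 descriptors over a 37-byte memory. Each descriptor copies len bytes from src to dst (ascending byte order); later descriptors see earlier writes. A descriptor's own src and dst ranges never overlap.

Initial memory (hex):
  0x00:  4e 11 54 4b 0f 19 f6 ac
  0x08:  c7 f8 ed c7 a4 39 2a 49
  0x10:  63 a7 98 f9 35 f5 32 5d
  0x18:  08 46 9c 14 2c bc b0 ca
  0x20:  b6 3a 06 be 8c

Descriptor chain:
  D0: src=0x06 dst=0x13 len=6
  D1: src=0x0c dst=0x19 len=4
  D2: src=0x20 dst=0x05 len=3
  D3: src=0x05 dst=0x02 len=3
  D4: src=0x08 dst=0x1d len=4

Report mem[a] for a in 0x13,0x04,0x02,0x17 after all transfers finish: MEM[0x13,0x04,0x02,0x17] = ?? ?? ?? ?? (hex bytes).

D0: mem[0x13..0x18] <- [f6 ac c7 f8 ed c7]
D1: mem[0x19..0x1c] <- [a4 39 2a 49]
D2: mem[0x05..0x07] <- [b6 3a 06]
D3: mem[0x02..0x04] <- [b6 3a 06]
D4: mem[0x1d..0x20] <- [c7 f8 ed c7]
query mem[0x13]=0xf6, mem[0x04]=0x06, mem[0x02]=0xb6, mem[0x17]=0xed

MEM[0x13,0x04,0x02,0x17] = f6 06 b6 ed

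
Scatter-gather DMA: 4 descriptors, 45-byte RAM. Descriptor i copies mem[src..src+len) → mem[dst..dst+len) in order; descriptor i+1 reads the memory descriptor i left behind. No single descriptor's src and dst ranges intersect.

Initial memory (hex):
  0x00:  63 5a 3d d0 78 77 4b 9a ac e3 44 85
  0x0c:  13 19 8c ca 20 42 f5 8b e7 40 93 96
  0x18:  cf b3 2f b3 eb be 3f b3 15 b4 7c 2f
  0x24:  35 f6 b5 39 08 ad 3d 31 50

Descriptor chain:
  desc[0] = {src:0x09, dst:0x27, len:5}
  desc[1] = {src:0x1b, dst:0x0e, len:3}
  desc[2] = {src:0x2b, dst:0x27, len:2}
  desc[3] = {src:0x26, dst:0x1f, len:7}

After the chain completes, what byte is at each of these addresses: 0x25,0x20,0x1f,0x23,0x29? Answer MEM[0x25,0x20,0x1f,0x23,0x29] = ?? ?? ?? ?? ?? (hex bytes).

MEM[0x25,0x20,0x1f,0x23,0x29] = 50 19 b5 13 85

  after D0: wrote 5B at 0x27 = e344851319
  after D1: wrote 3B at 0x0e = b3ebbe
  after D2: wrote 2B at 0x27 = 1950
  after D3: wrote 7B at 0x1f = b5195085131950
query mem[0x25]=0x50, mem[0x20]=0x19, mem[0x1f]=0xb5, mem[0x23]=0x13, mem[0x29]=0x85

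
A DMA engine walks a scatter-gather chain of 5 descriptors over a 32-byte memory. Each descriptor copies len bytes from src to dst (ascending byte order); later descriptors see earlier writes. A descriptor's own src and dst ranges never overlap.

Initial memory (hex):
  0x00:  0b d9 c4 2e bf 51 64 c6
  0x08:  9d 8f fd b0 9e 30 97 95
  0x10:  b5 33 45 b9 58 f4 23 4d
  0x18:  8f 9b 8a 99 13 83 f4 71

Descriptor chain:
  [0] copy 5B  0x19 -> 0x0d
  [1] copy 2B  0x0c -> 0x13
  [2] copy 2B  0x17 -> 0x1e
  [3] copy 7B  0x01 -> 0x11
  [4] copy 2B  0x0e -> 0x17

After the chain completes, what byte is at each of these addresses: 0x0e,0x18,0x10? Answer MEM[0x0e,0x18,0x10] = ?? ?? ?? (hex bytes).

[0] 0x19->0x0d len=5 : 9b 8a 99 13 83
[1] 0x0c->0x13 len=2 : 9e 9b
[2] 0x17->0x1e len=2 : 4d 8f
[3] 0x01->0x11 len=7 : d9 c4 2e bf 51 64 c6
[4] 0x0e->0x17 len=2 : 8a 99
query mem[0x0e]=0x8a, mem[0x18]=0x99, mem[0x10]=0x13

MEM[0x0e,0x18,0x10] = 8a 99 13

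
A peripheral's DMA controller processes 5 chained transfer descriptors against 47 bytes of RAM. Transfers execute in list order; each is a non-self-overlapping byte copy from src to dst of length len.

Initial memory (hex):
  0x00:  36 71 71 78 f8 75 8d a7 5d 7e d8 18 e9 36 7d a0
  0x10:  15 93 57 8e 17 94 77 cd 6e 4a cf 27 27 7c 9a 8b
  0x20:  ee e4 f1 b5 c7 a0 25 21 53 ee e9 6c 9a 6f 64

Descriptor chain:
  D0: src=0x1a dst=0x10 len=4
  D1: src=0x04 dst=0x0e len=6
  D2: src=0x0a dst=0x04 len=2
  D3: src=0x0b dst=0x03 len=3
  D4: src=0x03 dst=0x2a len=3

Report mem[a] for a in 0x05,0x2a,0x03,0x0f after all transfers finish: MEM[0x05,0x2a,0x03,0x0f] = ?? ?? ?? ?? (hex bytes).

MEM[0x05,0x2a,0x03,0x0f] = 36 18 18 75

D0: mem[0x10..0x13] <- [cf 27 27 7c]
D1: mem[0x0e..0x13] <- [f8 75 8d a7 5d 7e]
D2: mem[0x04..0x05] <- [d8 18]
D3: mem[0x03..0x05] <- [18 e9 36]
D4: mem[0x2a..0x2c] <- [18 e9 36]
query mem[0x05]=0x36, mem[0x2a]=0x18, mem[0x03]=0x18, mem[0x0f]=0x75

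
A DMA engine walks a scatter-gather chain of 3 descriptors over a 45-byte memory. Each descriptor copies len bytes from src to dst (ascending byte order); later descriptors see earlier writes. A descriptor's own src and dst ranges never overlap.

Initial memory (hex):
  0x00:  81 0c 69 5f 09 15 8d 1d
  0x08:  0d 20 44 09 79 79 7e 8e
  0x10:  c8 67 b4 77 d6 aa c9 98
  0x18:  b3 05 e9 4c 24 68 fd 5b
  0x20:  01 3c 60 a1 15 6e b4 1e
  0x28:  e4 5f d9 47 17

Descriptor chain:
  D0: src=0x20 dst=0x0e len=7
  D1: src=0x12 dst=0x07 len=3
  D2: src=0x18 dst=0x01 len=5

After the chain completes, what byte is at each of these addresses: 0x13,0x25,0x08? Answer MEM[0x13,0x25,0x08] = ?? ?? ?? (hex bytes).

[0] 0x20->0x0e len=7 : 01 3c 60 a1 15 6e b4
[1] 0x12->0x07 len=3 : 15 6e b4
[2] 0x18->0x01 len=5 : b3 05 e9 4c 24
query mem[0x13]=0x6e, mem[0x25]=0x6e, mem[0x08]=0x6e

MEM[0x13,0x25,0x08] = 6e 6e 6e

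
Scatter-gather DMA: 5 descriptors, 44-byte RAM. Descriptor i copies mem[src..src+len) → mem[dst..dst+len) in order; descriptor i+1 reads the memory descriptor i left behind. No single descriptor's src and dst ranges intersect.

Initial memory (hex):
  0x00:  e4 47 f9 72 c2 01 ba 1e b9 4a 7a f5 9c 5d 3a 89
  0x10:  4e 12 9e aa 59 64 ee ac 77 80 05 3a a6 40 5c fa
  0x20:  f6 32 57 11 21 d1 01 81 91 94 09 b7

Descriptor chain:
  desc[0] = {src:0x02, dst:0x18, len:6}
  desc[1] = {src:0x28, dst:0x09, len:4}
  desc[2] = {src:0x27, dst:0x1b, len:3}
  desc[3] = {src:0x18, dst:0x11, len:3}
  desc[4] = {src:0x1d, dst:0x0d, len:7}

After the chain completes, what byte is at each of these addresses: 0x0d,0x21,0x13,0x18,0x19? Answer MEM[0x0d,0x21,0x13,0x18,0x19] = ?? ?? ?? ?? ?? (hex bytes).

MEM[0x0d,0x21,0x13,0x18,0x19] = 94 32 11 f9 72

  after D0: wrote 6B at 0x18 = f972c201ba1e
  after D1: wrote 4B at 0x09 = 919409b7
  after D2: wrote 3B at 0x1b = 819194
  after D3: wrote 3B at 0x11 = f972c2
  after D4: wrote 7B at 0x0d = 945cfaf6325711
query mem[0x0d]=0x94, mem[0x21]=0x32, mem[0x13]=0x11, mem[0x18]=0xf9, mem[0x19]=0x72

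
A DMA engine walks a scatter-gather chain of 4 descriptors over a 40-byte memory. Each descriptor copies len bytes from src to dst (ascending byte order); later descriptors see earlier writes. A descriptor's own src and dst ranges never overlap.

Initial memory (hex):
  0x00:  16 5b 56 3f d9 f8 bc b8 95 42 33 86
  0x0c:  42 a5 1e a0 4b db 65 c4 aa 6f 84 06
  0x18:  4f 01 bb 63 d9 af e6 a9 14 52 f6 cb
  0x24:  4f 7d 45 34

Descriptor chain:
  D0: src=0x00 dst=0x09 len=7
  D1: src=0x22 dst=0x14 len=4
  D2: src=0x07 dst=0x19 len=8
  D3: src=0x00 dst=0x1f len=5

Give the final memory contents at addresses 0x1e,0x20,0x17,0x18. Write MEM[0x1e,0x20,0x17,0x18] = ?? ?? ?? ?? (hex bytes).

MEM[0x1e,0x20,0x17,0x18] = 3f 5b 7d 4f

  after D0: wrote 7B at 0x09 = 165b563fd9f8bc
  after D1: wrote 4B at 0x14 = f6cb4f7d
  after D2: wrote 8B at 0x19 = b895165b563fd9f8
  after D3: wrote 5B at 0x1f = 165b563fd9
query mem[0x1e]=0x3f, mem[0x20]=0x5b, mem[0x17]=0x7d, mem[0x18]=0x4f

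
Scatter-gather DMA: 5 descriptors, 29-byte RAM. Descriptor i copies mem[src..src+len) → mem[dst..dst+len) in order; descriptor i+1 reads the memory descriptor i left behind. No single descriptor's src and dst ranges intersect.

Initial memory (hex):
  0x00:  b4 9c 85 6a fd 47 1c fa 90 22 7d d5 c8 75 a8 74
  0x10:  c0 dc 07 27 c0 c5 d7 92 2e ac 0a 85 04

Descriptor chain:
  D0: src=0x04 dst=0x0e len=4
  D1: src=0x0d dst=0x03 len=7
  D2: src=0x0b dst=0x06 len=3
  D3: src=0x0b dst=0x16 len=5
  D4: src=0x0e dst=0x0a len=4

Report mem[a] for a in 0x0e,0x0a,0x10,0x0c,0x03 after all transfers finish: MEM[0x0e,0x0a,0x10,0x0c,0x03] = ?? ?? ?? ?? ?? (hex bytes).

  after D0: wrote 4B at 0x0e = fd471cfa
  after D1: wrote 7B at 0x03 = 75fd471cfa0727
  after D2: wrote 3B at 0x06 = d5c875
  after D3: wrote 5B at 0x16 = d5c875fd47
  after D4: wrote 4B at 0x0a = fd471cfa
query mem[0x0e]=0xfd, mem[0x0a]=0xfd, mem[0x10]=0x1c, mem[0x0c]=0x1c, mem[0x03]=0x75

MEM[0x0e,0x0a,0x10,0x0c,0x03] = fd fd 1c 1c 75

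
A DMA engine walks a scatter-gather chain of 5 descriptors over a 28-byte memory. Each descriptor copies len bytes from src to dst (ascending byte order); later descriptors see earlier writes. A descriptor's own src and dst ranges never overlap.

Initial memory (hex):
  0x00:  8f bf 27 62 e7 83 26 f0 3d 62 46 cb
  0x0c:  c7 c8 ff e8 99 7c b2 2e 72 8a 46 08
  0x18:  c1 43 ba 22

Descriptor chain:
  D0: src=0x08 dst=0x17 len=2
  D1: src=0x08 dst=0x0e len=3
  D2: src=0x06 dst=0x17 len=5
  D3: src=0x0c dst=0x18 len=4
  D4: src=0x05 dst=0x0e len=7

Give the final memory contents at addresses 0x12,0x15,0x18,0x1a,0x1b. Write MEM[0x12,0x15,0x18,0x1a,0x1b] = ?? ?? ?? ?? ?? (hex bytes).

MEM[0x12,0x15,0x18,0x1a,0x1b] = 62 8a c7 3d 62

[0] 0x08->0x17 len=2 : 3d 62
[1] 0x08->0x0e len=3 : 3d 62 46
[2] 0x06->0x17 len=5 : 26 f0 3d 62 46
[3] 0x0c->0x18 len=4 : c7 c8 3d 62
[4] 0x05->0x0e len=7 : 83 26 f0 3d 62 46 cb
query mem[0x12]=0x62, mem[0x15]=0x8a, mem[0x18]=0xc7, mem[0x1a]=0x3d, mem[0x1b]=0x62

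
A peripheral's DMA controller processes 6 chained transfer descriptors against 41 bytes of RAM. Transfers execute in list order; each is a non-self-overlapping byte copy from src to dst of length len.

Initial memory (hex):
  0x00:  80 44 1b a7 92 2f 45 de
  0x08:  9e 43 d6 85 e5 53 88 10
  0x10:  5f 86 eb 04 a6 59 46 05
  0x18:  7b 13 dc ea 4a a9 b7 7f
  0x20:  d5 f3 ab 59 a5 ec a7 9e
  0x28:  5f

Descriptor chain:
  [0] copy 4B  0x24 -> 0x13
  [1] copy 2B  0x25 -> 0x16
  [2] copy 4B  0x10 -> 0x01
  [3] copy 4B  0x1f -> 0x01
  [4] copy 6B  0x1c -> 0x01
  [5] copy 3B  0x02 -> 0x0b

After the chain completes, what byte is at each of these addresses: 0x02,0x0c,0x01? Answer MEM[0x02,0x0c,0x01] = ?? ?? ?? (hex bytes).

D0: mem[0x13..0x16] <- [a5 ec a7 9e]
D1: mem[0x16..0x17] <- [ec a7]
D2: mem[0x01..0x04] <- [5f 86 eb a5]
D3: mem[0x01..0x04] <- [7f d5 f3 ab]
D4: mem[0x01..0x06] <- [4a a9 b7 7f d5 f3]
D5: mem[0x0b..0x0d] <- [a9 b7 7f]
query mem[0x02]=0xa9, mem[0x0c]=0xb7, mem[0x01]=0x4a

MEM[0x02,0x0c,0x01] = a9 b7 4a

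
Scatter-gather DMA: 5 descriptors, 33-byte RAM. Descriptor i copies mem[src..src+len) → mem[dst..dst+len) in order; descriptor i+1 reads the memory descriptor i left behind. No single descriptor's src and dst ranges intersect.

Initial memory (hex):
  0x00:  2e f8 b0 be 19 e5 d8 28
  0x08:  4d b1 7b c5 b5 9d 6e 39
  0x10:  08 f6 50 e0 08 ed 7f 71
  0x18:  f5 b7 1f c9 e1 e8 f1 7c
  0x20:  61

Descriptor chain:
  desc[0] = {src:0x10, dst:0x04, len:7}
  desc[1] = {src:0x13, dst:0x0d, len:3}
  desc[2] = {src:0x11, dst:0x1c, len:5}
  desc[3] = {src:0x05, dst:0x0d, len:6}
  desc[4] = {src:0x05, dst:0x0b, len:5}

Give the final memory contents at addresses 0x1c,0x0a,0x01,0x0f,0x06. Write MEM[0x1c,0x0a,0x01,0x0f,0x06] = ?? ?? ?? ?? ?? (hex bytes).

[0] 0x10->0x04 len=7 : 08 f6 50 e0 08 ed 7f
[1] 0x13->0x0d len=3 : e0 08 ed
[2] 0x11->0x1c len=5 : f6 50 e0 08 ed
[3] 0x05->0x0d len=6 : f6 50 e0 08 ed 7f
[4] 0x05->0x0b len=5 : f6 50 e0 08 ed
query mem[0x1c]=0xf6, mem[0x0a]=0x7f, mem[0x01]=0xf8, mem[0x0f]=0xed, mem[0x06]=0x50

MEM[0x1c,0x0a,0x01,0x0f,0x06] = f6 7f f8 ed 50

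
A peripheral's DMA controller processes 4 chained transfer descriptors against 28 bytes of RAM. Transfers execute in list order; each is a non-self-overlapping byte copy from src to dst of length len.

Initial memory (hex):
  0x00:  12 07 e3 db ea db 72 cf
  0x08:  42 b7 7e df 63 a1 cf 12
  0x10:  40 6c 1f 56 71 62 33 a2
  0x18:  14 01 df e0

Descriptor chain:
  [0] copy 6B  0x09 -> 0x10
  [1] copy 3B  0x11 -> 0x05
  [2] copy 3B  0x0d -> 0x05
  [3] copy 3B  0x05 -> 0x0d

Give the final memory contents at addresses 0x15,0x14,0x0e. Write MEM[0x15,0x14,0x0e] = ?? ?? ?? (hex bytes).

[0] 0x09->0x10 len=6 : b7 7e df 63 a1 cf
[1] 0x11->0x05 len=3 : 7e df 63
[2] 0x0d->0x05 len=3 : a1 cf 12
[3] 0x05->0x0d len=3 : a1 cf 12
query mem[0x15]=0xcf, mem[0x14]=0xa1, mem[0x0e]=0xcf

MEM[0x15,0x14,0x0e] = cf a1 cf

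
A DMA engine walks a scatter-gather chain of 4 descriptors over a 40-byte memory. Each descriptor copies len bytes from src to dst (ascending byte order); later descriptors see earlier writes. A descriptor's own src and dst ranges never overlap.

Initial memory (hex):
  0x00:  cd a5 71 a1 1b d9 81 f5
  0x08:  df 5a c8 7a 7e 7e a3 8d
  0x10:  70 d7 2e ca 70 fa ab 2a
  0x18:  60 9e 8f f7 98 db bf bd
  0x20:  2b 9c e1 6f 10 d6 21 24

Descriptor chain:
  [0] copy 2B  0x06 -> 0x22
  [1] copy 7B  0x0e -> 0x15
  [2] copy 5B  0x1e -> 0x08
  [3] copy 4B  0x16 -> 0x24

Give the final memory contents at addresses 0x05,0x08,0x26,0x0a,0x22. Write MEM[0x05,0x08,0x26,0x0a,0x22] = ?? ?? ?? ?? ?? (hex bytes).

#0 dst[0x22+2] := {0x81,0xf5}
#1 dst[0x15+7] := {0xa3,0x8d,0x70,0xd7,0x2e,0xca,0x70}
#2 dst[0x08+5] := {0xbf,0xbd,0x2b,0x9c,0x81}
#3 dst[0x24+4] := {0x8d,0x70,0xd7,0x2e}
query mem[0x05]=0xd9, mem[0x08]=0xbf, mem[0x26]=0xd7, mem[0x0a]=0x2b, mem[0x22]=0x81

MEM[0x05,0x08,0x26,0x0a,0x22] = d9 bf d7 2b 81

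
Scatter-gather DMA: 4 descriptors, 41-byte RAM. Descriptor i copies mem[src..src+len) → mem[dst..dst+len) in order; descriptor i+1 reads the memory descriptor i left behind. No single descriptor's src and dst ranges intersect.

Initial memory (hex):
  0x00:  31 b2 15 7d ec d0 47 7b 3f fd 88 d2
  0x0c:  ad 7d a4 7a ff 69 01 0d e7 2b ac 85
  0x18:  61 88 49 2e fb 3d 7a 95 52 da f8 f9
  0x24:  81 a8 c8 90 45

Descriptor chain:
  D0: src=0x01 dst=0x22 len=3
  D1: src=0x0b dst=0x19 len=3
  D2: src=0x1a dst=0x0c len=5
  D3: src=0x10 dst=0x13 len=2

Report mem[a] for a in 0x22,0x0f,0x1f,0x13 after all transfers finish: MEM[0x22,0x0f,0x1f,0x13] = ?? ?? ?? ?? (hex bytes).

  after D0: wrote 3B at 0x22 = b2157d
  after D1: wrote 3B at 0x19 = d2ad7d
  after D2: wrote 5B at 0x0c = ad7dfb3d7a
  after D3: wrote 2B at 0x13 = 7a69
query mem[0x22]=0xb2, mem[0x0f]=0x3d, mem[0x1f]=0x95, mem[0x13]=0x7a

MEM[0x22,0x0f,0x1f,0x13] = b2 3d 95 7a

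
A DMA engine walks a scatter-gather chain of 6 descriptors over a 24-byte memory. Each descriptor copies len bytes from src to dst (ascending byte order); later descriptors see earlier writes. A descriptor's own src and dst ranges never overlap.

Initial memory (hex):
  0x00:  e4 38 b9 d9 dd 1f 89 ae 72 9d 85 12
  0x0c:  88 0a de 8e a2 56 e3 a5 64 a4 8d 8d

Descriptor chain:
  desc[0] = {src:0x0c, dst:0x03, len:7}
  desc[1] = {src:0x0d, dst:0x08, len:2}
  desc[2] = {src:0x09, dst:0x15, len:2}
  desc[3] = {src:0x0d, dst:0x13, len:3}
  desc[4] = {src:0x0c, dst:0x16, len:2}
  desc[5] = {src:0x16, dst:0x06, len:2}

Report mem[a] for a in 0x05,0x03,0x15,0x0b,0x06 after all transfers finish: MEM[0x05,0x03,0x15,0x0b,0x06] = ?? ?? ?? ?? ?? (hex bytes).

[0] 0x0c->0x03 len=7 : 88 0a de 8e a2 56 e3
[1] 0x0d->0x08 len=2 : 0a de
[2] 0x09->0x15 len=2 : de 85
[3] 0x0d->0x13 len=3 : 0a de 8e
[4] 0x0c->0x16 len=2 : 88 0a
[5] 0x16->0x06 len=2 : 88 0a
query mem[0x05]=0xde, mem[0x03]=0x88, mem[0x15]=0x8e, mem[0x0b]=0x12, mem[0x06]=0x88

MEM[0x05,0x03,0x15,0x0b,0x06] = de 88 8e 12 88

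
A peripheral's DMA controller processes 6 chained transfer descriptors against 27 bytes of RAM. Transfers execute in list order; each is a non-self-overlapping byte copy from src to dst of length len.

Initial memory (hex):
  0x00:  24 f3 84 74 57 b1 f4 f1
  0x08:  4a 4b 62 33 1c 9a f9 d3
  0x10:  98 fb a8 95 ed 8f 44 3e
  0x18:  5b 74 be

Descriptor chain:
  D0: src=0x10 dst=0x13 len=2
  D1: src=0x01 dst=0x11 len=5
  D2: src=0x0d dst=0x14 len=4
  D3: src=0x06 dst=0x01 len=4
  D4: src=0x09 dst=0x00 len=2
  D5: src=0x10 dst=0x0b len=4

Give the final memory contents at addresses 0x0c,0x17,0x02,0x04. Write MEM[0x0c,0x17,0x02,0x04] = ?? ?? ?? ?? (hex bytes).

MEM[0x0c,0x17,0x02,0x04] = f3 98 f1 4b

#0 dst[0x13+2] := {0x98,0xfb}
#1 dst[0x11+5] := {0xf3,0x84,0x74,0x57,0xb1}
#2 dst[0x14+4] := {0x9a,0xf9,0xd3,0x98}
#3 dst[0x01+4] := {0xf4,0xf1,0x4a,0x4b}
#4 dst[0x00+2] := {0x4b,0x62}
#5 dst[0x0b+4] := {0x98,0xf3,0x84,0x74}
query mem[0x0c]=0xf3, mem[0x17]=0x98, mem[0x02]=0xf1, mem[0x04]=0x4b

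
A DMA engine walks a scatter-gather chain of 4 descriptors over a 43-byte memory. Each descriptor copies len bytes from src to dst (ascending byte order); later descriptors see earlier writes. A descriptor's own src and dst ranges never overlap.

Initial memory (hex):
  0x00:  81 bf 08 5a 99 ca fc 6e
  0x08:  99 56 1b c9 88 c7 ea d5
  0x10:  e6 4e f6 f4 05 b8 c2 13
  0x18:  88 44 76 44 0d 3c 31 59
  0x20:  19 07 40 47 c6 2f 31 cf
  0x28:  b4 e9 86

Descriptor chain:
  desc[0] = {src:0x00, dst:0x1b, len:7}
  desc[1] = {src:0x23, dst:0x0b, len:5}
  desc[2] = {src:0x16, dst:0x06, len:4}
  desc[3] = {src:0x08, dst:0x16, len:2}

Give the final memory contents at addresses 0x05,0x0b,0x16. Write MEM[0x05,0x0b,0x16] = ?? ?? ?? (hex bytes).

MEM[0x05,0x0b,0x16] = ca 47 88

D0: mem[0x1b..0x21] <- [81 bf 08 5a 99 ca fc]
D1: mem[0x0b..0x0f] <- [47 c6 2f 31 cf]
D2: mem[0x06..0x09] <- [c2 13 88 44]
D3: mem[0x16..0x17] <- [88 44]
query mem[0x05]=0xca, mem[0x0b]=0x47, mem[0x16]=0x88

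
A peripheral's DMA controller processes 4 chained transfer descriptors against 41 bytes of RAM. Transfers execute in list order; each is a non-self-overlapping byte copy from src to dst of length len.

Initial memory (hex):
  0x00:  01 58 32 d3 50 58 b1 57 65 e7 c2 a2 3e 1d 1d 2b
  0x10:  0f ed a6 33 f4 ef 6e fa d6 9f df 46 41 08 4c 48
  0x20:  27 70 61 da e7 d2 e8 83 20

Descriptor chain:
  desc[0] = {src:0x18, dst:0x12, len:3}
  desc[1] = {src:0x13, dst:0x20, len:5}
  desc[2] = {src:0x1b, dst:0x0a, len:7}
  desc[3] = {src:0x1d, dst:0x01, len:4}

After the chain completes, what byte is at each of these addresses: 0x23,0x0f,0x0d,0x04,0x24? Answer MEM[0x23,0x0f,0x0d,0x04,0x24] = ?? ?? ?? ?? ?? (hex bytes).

D0: mem[0x12..0x14] <- [d6 9f df]
D1: mem[0x20..0x24] <- [9f df ef 6e fa]
D2: mem[0x0a..0x10] <- [46 41 08 4c 48 9f df]
D3: mem[0x01..0x04] <- [08 4c 48 9f]
query mem[0x23]=0x6e, mem[0x0f]=0x9f, mem[0x0d]=0x4c, mem[0x04]=0x9f, mem[0x24]=0xfa

MEM[0x23,0x0f,0x0d,0x04,0x24] = 6e 9f 4c 9f fa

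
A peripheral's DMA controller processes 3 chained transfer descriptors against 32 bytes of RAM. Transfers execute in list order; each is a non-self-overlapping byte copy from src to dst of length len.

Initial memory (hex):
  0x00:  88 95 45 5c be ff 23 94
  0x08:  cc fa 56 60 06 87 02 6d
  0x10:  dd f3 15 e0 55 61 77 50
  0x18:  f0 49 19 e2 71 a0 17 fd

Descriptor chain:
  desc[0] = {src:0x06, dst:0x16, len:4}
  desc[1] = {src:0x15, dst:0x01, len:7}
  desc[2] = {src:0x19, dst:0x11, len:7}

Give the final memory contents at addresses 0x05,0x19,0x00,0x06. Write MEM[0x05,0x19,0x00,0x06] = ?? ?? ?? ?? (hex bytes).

D0: mem[0x16..0x19] <- [23 94 cc fa]
D1: mem[0x01..0x07] <- [61 23 94 cc fa 19 e2]
D2: mem[0x11..0x17] <- [fa 19 e2 71 a0 17 fd]
query mem[0x05]=0xfa, mem[0x19]=0xfa, mem[0x00]=0x88, mem[0x06]=0x19

MEM[0x05,0x19,0x00,0x06] = fa fa 88 19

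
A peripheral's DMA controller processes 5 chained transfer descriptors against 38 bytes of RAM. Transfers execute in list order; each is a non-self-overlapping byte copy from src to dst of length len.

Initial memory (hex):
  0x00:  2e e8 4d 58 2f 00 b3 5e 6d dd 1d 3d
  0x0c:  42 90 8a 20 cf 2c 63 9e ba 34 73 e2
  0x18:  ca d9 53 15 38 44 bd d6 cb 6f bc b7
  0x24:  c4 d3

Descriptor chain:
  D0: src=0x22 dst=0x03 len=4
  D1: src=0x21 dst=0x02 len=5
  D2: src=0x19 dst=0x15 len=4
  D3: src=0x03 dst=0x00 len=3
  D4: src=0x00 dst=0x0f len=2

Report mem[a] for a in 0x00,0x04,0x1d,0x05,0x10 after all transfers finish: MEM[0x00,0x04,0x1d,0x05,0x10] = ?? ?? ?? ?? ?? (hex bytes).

MEM[0x00,0x04,0x1d,0x05,0x10] = bc b7 44 c4 b7

D0: mem[0x03..0x06] <- [bc b7 c4 d3]
D1: mem[0x02..0x06] <- [6f bc b7 c4 d3]
D2: mem[0x15..0x18] <- [d9 53 15 38]
D3: mem[0x00..0x02] <- [bc b7 c4]
D4: mem[0x0f..0x10] <- [bc b7]
query mem[0x00]=0xbc, mem[0x04]=0xb7, mem[0x1d]=0x44, mem[0x05]=0xc4, mem[0x10]=0xb7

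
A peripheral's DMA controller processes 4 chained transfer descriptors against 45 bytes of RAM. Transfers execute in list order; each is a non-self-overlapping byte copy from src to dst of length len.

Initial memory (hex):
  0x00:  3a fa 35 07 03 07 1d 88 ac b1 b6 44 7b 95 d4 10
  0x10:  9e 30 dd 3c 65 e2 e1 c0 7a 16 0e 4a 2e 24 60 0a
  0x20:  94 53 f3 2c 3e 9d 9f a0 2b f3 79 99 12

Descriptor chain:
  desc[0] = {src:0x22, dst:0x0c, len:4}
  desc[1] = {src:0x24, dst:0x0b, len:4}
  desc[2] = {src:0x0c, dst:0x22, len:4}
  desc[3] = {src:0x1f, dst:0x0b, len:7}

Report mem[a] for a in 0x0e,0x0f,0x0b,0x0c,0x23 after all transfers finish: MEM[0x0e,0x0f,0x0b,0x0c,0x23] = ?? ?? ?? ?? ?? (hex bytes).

MEM[0x0e,0x0f,0x0b,0x0c,0x23] = 9d 9f 0a 94 9f

#0 dst[0x0c+4] := {0xf3,0x2c,0x3e,0x9d}
#1 dst[0x0b+4] := {0x3e,0x9d,0x9f,0xa0}
#2 dst[0x22+4] := {0x9d,0x9f,0xa0,0x9d}
#3 dst[0x0b+7] := {0x0a,0x94,0x53,0x9d,0x9f,0xa0,0x9d}
query mem[0x0e]=0x9d, mem[0x0f]=0x9f, mem[0x0b]=0x0a, mem[0x0c]=0x94, mem[0x23]=0x9f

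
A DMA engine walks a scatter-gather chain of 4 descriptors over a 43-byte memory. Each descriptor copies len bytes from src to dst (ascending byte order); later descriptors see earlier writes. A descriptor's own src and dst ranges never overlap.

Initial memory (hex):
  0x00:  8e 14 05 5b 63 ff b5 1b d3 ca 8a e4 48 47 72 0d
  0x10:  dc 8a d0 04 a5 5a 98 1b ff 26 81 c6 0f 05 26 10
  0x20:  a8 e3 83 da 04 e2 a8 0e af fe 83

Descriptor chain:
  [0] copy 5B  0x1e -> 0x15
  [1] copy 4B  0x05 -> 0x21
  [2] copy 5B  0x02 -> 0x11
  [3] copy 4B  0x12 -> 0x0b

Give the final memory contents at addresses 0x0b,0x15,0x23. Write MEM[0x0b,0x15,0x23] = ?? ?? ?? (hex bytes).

MEM[0x0b,0x15,0x23] = 5b b5 1b

  after D0: wrote 5B at 0x15 = 2610a8e383
  after D1: wrote 4B at 0x21 = ffb51bd3
  after D2: wrote 5B at 0x11 = 055b63ffb5
  after D3: wrote 4B at 0x0b = 5b63ffb5
query mem[0x0b]=0x5b, mem[0x15]=0xb5, mem[0x23]=0x1b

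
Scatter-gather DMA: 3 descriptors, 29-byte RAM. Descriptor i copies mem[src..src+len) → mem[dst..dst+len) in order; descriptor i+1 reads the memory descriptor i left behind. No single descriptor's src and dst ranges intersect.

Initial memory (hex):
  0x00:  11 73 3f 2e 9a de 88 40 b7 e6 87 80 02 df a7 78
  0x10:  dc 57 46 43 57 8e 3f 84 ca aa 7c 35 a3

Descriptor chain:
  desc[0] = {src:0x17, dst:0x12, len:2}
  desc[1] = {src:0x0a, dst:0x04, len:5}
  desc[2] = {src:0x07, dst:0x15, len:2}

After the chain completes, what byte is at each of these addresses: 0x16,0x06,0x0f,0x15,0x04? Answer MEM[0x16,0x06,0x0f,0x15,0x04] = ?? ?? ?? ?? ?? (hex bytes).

[0] 0x17->0x12 len=2 : 84 ca
[1] 0x0a->0x04 len=5 : 87 80 02 df a7
[2] 0x07->0x15 len=2 : df a7
query mem[0x16]=0xa7, mem[0x06]=0x02, mem[0x0f]=0x78, mem[0x15]=0xdf, mem[0x04]=0x87

MEM[0x16,0x06,0x0f,0x15,0x04] = a7 02 78 df 87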